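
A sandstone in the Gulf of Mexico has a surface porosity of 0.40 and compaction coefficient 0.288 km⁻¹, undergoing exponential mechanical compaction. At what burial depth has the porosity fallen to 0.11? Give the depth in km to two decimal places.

4.48 km

Invert Athy's law: Z = ln(φ₀/φ) / c
Z = ln(0.4/0.11) / 0.288 = ln(3.636) / 0.288 = 1.2910 / 0.288 = 4.483 km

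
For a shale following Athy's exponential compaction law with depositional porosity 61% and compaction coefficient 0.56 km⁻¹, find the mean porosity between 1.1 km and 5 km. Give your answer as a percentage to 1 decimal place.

13.4%

⟨phi⟩ = (1/(Z₂−Z₁)) ∫ phi₀ e^(−kZ) dZ = phi₀·(e^(−k·Z₁) − e^(−k·Z₂)) / (k·(Z₂−Z₁))
e^(−0.56×1.1) = 0.5401; e^(−0.56×5) = 0.0608
⟨phi⟩ = 0.61 × (0.5401 − 0.0608) / (0.56 × 3.9) = 0.61 × 0.2195 = 0.1339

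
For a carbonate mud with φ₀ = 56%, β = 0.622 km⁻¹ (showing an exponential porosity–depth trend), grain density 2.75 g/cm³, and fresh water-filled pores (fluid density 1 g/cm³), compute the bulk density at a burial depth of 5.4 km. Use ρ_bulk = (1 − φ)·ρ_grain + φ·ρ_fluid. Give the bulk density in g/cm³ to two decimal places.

2.72 g/cm³

Porosity at depth: φ = 0.56·exp(−0.622×5.4) = 0.56×0.0348 = 0.0195
Bulk density: ρ_b = (1−φ)ρ_g + φ·ρ_f = 0.9805×2.75 + 0.0195×1
       = 2.696 + 0.019 = 2.716 g/cm³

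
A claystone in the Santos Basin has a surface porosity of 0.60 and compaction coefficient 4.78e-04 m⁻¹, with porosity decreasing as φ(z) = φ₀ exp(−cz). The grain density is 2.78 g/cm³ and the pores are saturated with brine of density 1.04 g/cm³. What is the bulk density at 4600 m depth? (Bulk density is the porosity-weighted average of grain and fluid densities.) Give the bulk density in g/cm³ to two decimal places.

2.66 g/cm³

Working in km (1 km = 1000 m; c in km⁻¹ = c in m⁻¹ × 1000):
Porosity at depth: φ = 0.6·exp(−0.478×4.6) = 0.6×0.1109 = 0.0666
Bulk density: ρ_b = (1−φ)ρ_g + φ·ρ_f = 0.9334×2.78 + 0.0666×1.04
       = 2.595 + 0.069 = 2.664 g/cm³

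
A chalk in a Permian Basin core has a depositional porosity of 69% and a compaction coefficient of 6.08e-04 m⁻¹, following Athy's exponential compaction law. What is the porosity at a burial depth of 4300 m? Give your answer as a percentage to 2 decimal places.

5.05%

Working in km (1 km = 1000 m; k in km⁻¹ = k in m⁻¹ × 1000):
phi = phi₀·exp(−k·d) = 0.69 × exp(−0.608 × 4.3) = 0.69 × exp(−2.614)
  = 0.69 × 0.0732 = 0.0505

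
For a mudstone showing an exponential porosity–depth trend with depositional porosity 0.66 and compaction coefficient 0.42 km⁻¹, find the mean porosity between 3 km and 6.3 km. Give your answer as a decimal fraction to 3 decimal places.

⟨n⟩ = (1/(d₂−d₁)) ∫ n₀ e^(−kd) dd = n₀·(e^(−k·d₁) − e^(−k·d₂)) / (k·(d₂−d₁))
e^(−0.42×3) = 0.2837; e^(−0.42×6.3) = 0.0709
⟨n⟩ = 0.66 × (0.2837 − 0.0709) / (0.42 × 3.3) = 0.66 × 0.1535 = 0.1013

0.101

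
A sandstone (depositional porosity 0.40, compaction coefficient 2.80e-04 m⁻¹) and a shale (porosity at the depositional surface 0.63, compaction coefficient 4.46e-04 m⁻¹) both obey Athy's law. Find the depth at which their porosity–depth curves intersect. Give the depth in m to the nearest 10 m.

2740 m

Working in km (1 km = 1000 m; β in km⁻¹ = β in m⁻¹ × 1000):
Set n₀ₐ e^(−βₐZ) = n₀ᵦ e^(−βᵦZ) ⇒ ln(n₀ₐ/n₀ᵦ) = (βₐ − βᵦ)·Z
Z = ln(0.4/0.63) / (0.28 − 0.446) = -0.4543 / -0.166 = 2.736 km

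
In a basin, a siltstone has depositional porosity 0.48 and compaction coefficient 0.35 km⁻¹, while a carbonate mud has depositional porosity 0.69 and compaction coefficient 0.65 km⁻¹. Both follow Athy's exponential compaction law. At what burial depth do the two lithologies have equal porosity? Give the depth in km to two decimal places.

Set n₀ₐ e^(−kₐZ) = n₀ᵦ e^(−kᵦZ) ⇒ ln(n₀ₐ/n₀ᵦ) = (kₐ − kᵦ)·Z
Z = ln(0.48/0.69) / (0.35 − 0.65) = -0.3629 / -0.3 = 1.210 km

1.21 km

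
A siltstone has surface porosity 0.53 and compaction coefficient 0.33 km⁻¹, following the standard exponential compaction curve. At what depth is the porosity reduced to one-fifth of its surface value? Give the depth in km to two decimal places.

φ/φ₀ = 1/5 ⇒ exp(−β·z) = 1/5 ⇒ z = ln(5) / β
z = 1.6094 / 0.33 = 4.877 km

4.88 km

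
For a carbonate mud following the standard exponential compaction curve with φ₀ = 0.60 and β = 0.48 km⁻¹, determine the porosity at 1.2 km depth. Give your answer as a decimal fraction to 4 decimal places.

φ = φ₀·exp(−β·d) = 0.6 × exp(−0.48 × 1.2) = 0.6 × exp(−0.576)
  = 0.6 × 0.5621 = 0.3373

0.3373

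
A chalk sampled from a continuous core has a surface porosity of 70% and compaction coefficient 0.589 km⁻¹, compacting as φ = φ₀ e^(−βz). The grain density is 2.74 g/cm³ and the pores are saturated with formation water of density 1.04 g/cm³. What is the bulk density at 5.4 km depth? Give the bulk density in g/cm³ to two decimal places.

2.69 g/cm³

Porosity at depth: φ = 0.7·exp(−0.589×5.4) = 0.7×0.0416 = 0.0291
Bulk density: ρ_b = (1−φ)ρ_g + φ·ρ_f = 0.9709×2.74 + 0.0291×1.04
       = 2.660 + 0.030 = 2.691 g/cm³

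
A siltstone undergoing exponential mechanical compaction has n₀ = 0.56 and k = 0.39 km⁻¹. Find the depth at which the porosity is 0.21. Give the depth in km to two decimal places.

2.51 km

Invert Athy's law: z = ln(n₀/n) / k
z = ln(0.56/0.21) / 0.39 = ln(2.667) / 0.39 = 0.9808 / 0.39 = 2.515 km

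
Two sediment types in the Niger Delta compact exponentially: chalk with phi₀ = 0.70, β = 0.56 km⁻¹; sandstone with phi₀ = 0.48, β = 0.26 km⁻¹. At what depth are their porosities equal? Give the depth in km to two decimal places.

Set phi₀ₐ e^(−βₐZ) = phi₀ᵦ e^(−βᵦZ) ⇒ ln(phi₀ₐ/phi₀ᵦ) = (βₐ − βᵦ)·Z
Z = ln(0.7/0.48) / (0.56 − 0.26) = 0.3773 / 0.3 = 1.258 km

1.26 km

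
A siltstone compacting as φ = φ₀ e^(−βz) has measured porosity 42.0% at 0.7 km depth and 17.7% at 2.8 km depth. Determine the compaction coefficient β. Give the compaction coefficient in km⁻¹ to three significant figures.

Athy: φ(z) = φ₀ e^(−βz) ⇒ φ₁/φ₂ = e^{β(z₂−z₁)} ⇒ β = ln(φ₁/φ₂)/(z₂−z₁)
β = ln(0.42/0.177) / (2.8 − 0.7) = ln(2.373) / 2.1 = 0.8641 / 2.1 = 0.4115 km⁻¹

0.411 km⁻¹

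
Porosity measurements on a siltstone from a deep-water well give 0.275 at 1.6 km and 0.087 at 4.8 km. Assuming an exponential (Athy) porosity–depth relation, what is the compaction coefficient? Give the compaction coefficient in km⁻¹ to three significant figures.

Athy: phi(Z) = phi₀ e^(−kZ) ⇒ phi₁/phi₂ = e^{k(Z₂−Z₁)} ⇒ k = ln(phi₁/phi₂)/(Z₂−Z₁)
k = ln(0.275/0.087) / (4.8 − 1.6) = ln(3.161) / 3.2 = 1.1509 / 3.2 = 0.3596 km⁻¹

0.360 km⁻¹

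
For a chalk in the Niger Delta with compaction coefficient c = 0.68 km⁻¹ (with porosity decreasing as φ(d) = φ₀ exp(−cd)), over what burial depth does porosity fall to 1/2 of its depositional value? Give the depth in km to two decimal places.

1.02 km

φ/φ₀ = 1/2 ⇒ exp(−c·d) = 1/2 ⇒ d = ln(2) / c
d = 0.6931 / 0.68 = 1.019 km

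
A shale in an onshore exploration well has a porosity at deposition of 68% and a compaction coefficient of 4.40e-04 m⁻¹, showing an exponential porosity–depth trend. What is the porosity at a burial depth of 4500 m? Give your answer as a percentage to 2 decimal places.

Working in km (1 km = 1000 m; β in km⁻¹ = β in m⁻¹ × 1000):
n = n₀·exp(−β·z) = 0.68 × exp(−0.44 × 4.5) = 0.68 × exp(−1.98)
  = 0.68 × 0.1381 = 0.0939

9.39%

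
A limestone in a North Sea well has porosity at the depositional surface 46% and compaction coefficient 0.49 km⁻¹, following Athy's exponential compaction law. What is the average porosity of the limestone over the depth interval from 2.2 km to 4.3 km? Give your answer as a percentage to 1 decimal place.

⟨n⟩ = (1/(z₂−z₁)) ∫ n₀ e^(−cz) dz = n₀·(e^(−c·z₁) − e^(−c·z₂)) / (c·(z₂−z₁))
e^(−0.49×2.2) = 0.3403; e^(−0.49×4.3) = 0.1216
⟨n⟩ = 0.46 × (0.3403 − 0.1216) / (0.49 × 2.1) = 0.46 × 0.2125 = 0.0978

9.8%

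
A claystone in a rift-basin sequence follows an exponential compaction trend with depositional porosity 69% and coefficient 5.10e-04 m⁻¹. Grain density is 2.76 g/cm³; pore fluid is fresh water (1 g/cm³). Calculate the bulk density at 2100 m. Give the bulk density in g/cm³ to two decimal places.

Working in km (1 km = 1000 m; c in km⁻¹ = c in m⁻¹ × 1000):
Porosity at depth: phi = 0.69·exp(−0.51×2.1) = 0.69×0.3427 = 0.2364
Bulk density: ρ_b = (1−phi)ρ_g + phi·ρ_f = 0.7636×2.76 + 0.2364×1
       = 2.107 + 0.236 = 2.344 g/cm³

2.34 g/cm³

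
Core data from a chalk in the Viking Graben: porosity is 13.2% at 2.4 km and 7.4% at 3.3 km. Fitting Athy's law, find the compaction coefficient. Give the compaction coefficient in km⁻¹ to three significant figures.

Athy: n(d) = n₀ e^(−βd) ⇒ n₁/n₂ = e^{β(d₂−d₁)} ⇒ β = ln(n₁/n₂)/(d₂−d₁)
β = ln(0.132/0.074) / (3.3 − 2.4) = ln(1.784) / 0.9 = 0.5787 / 0.9 = 0.643 km⁻¹

0.643 km⁻¹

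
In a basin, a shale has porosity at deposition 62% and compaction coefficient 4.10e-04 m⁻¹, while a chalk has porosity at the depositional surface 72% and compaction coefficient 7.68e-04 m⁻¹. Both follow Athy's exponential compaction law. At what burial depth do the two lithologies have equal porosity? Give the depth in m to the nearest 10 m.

420 m

Working in km (1 km = 1000 m; β in km⁻¹ = β in m⁻¹ × 1000):
Set φ₀ₐ e^(−βₐd) = φ₀ᵦ e^(−βᵦd) ⇒ ln(φ₀ₐ/φ₀ᵦ) = (βₐ − βᵦ)·d
d = ln(0.62/0.72) / (0.41 − 0.768) = -0.1495 / -0.358 = 0.418 km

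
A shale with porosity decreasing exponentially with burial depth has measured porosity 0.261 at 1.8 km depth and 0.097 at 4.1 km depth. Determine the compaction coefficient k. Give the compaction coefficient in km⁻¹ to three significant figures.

0.430 km⁻¹

Athy: φ(Z) = φ₀ e^(−kZ) ⇒ φ₁/φ₂ = e^{k(Z₂−Z₁)} ⇒ k = ln(φ₁/φ₂)/(Z₂−Z₁)
k = ln(0.261/0.097) / (4.1 − 1.8) = ln(2.691) / 2.3 = 0.9898 / 2.3 = 0.4304 km⁻¹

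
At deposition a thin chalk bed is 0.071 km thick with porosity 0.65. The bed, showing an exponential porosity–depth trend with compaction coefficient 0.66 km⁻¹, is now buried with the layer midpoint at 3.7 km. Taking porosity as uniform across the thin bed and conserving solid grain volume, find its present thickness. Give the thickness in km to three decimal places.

Porosity at 3.7 km: φ = 0.65·exp(−0.66×3.7) = 0.0565
Solid-volume conservation: h(1−φ) = h₀(1−φ₀) ⇒ h = h₀·(1−φ₀)/(1−φ)
h = 0.071 × (1 − 0.65)/(1 − 0.0565) = 0.071 × 0.3710 = 0.0263 km

0.026 km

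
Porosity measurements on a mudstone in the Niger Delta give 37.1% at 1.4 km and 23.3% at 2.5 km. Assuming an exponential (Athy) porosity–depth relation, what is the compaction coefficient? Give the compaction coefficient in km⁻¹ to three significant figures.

0.423 km⁻¹

Athy: φ(d) = φ₀ e^(−kd) ⇒ φ₁/φ₂ = e^{k(d₂−d₁)} ⇒ k = ln(φ₁/φ₂)/(d₂−d₁)
k = ln(0.371/0.233) / (2.5 − 1.4) = ln(1.592) / 1.1 = 0.4652 / 1.1 = 0.4229 km⁻¹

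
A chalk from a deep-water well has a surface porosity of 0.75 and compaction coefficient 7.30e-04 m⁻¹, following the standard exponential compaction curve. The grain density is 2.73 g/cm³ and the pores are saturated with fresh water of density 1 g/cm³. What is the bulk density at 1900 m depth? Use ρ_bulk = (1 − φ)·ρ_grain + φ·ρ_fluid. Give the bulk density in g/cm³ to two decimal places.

2.41 g/cm³

Working in km (1 km = 1000 m; β in km⁻¹ = β in m⁻¹ × 1000):
Porosity at depth: n = 0.75·exp(−0.73×1.9) = 0.75×0.2498 = 0.1874
Bulk density: ρ_b = (1−n)ρ_g + n·ρ_f = 0.8126×2.73 + 0.1874×1
       = 2.218 + 0.187 = 2.406 g/cm³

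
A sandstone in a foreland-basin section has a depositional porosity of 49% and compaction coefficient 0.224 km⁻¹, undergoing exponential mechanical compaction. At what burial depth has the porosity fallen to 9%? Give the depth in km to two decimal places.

7.57 km

Invert Athy's law: z = ln(n₀/n) / β
z = ln(0.49/0.09) / 0.224 = ln(5.444) / 0.224 = 1.6946 / 0.224 = 7.565 km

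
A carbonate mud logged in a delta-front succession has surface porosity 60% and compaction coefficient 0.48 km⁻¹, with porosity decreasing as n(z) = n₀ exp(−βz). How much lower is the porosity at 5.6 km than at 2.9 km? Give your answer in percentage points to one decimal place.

10.8 percentage points

n(2.9) = 0.6·e^(−0.48×2.9) = 0.1491
n(5.6) = 0.6·e^(−0.48×5.6) = 0.0408
Δn = 0.1491 − 0.0408 = 0.1083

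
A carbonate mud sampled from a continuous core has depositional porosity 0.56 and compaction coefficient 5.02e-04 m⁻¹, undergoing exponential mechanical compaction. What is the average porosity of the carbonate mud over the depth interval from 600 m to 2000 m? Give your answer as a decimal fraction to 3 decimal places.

Working in km (1 km = 1000 m; β in km⁻¹ = β in m⁻¹ × 1000):
⟨phi⟩ = (1/(z₂−z₁)) ∫ phi₀ e^(−βz) dz = phi₀·(e^(−β·z₁) − e^(−β·z₂)) / (β·(z₂−z₁))
e^(−0.502×0.6) = 0.7399; e^(−0.502×2) = 0.3664
⟨phi⟩ = 0.56 × (0.7399 − 0.3664) / (0.502 × 1.4) = 0.56 × 0.5315 = 0.2976

0.298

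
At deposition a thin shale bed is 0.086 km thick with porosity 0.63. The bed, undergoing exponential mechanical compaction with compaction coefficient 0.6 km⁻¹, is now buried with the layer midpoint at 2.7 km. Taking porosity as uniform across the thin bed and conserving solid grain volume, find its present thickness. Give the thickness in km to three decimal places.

0.036 km

Porosity at 2.7 km: n = 0.63·exp(−0.6×2.7) = 0.1247
Solid-volume conservation: h(1−n) = h₀(1−n₀) ⇒ h = h₀·(1−n₀)/(1−n)
h = 0.086 × (1 − 0.63)/(1 − 0.1247) = 0.086 × 0.4227 = 0.0364 km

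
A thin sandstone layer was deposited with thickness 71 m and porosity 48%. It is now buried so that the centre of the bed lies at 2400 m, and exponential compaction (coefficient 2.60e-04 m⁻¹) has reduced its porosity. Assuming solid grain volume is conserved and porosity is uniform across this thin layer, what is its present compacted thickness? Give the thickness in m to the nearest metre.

Working in km (1 km = 1000 m; β in km⁻¹ = β in m⁻¹ × 1000):
Porosity at 2.4 km: φ = 0.48·exp(−0.26×2.4) = 0.2572
Solid-volume conservation: h(1−φ) = h₀(1−φ₀) ⇒ h = h₀·(1−φ₀)/(1−φ)
h = 0.071 × (1 − 0.48)/(1 − 0.2572) = 0.071 × 0.7000 = 0.0497 km

50 m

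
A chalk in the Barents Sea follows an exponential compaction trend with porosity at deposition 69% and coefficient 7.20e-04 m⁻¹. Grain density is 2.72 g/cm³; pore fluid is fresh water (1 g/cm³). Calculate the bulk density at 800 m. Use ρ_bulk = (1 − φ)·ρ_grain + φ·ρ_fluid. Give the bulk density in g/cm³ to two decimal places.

2.05 g/cm³

Working in km (1 km = 1000 m; c in km⁻¹ = c in m⁻¹ × 1000):
Porosity at depth: phi = 0.69·exp(−0.72×0.8) = 0.69×0.5621 = 0.3879
Bulk density: ρ_b = (1−phi)ρ_g + phi·ρ_f = 0.6121×2.72 + 0.3879×1
       = 1.665 + 0.388 = 2.053 g/cm³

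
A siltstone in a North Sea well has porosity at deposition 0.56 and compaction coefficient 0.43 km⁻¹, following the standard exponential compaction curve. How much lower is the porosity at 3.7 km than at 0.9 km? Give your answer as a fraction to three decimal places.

0.266

phi(0.9) = 0.56·e^(−0.43×0.9) = 0.3803
phi(3.7) = 0.56·e^(−0.43×3.7) = 0.1141
Δphi = 0.3803 − 0.1141 = 0.2662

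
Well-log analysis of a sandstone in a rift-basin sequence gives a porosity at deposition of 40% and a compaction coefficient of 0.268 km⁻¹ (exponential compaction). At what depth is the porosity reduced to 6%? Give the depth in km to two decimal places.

7.08 km

Invert Athy's law: Z = ln(phi₀/phi) / k
Z = ln(0.4/0.06) / 0.268 = ln(6.667) / 0.268 = 1.8971 / 0.268 = 7.079 km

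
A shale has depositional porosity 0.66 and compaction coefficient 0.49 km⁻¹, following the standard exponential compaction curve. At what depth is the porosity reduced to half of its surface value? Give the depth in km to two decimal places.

n/n₀ = 1/2 ⇒ exp(−c·Z) = 1/2 ⇒ Z = ln(2) / c
Z = 0.6931 / 0.49 = 1.415 km

1.41 km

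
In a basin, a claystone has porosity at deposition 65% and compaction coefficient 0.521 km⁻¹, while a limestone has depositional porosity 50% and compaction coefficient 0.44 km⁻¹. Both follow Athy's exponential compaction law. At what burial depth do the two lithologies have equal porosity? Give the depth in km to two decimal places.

Set φ₀ₐ e^(−kₐd) = φ₀ᵦ e^(−kᵦd) ⇒ ln(φ₀ₐ/φ₀ᵦ) = (kₐ − kᵦ)·d
d = ln(0.65/0.5) / (0.521 − 0.44) = 0.2624 / 0.081 = 3.239 km

3.24 km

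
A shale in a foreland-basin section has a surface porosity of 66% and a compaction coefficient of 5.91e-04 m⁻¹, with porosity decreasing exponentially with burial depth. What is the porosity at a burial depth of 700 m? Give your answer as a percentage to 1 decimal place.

43.6%

Working in km (1 km = 1000 m; β in km⁻¹ = β in m⁻¹ × 1000):
phi = phi₀·exp(−β·z) = 0.66 × exp(−0.591 × 0.7) = 0.66 × exp(−0.4137)
  = 0.66 × 0.6612 = 0.4364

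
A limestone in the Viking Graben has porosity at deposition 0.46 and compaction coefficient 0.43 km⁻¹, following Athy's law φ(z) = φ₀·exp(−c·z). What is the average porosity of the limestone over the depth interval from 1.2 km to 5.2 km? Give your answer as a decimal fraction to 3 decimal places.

0.131

⟨φ⟩ = (1/(z₂−z₁)) ∫ φ₀ e^(−cz) dz = φ₀·(e^(−c·z₁) − e^(−c·z₂)) / (c·(z₂−z₁))
e^(−0.43×1.2) = 0.5969; e^(−0.43×5.2) = 0.1069
⟨φ⟩ = 0.46 × (0.5969 − 0.1069) / (0.43 × 4) = 0.46 × 0.2849 = 0.1311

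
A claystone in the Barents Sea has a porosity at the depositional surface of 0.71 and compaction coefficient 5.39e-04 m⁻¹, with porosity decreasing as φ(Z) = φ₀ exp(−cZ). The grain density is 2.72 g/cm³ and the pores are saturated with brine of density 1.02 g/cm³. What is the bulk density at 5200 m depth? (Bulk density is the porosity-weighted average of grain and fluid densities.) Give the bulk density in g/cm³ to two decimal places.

Working in km (1 km = 1000 m; c in km⁻¹ = c in m⁻¹ × 1000):
Porosity at depth: φ = 0.71·exp(−0.539×5.2) = 0.71×0.0606 = 0.0431
Bulk density: ρ_b = (1−φ)ρ_g + φ·ρ_f = 0.9569×2.72 + 0.0431×1.02
       = 2.603 + 0.044 = 2.647 g/cm³

2.65 g/cm³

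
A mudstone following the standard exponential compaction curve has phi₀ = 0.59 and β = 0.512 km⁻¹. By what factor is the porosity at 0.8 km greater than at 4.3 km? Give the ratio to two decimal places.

6.00

phi(z₁)/phi(z₂) = e^(−β·z₁)/e^(−β·z₂) = e^{β(z₂−z₁)}
= exp(0.512 × 3.5) = exp(1.792) = 6.0014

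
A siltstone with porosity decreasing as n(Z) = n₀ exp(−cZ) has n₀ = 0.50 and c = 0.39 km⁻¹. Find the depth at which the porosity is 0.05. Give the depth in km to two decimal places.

5.90 km

Invert Athy's law: Z = ln(n₀/n) / c
Z = ln(0.5/0.05) / 0.39 = ln(10) / 0.39 = 2.3026 / 0.39 = 5.904 km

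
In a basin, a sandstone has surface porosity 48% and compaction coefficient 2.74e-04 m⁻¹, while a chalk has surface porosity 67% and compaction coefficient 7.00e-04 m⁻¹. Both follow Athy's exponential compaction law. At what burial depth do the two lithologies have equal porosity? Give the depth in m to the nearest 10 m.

780 m

Working in km (1 km = 1000 m; β in km⁻¹ = β in m⁻¹ × 1000):
Set phi₀ₐ e^(−βₐd) = phi₀ᵦ e^(−βᵦd) ⇒ ln(phi₀ₐ/phi₀ᵦ) = (βₐ − βᵦ)·d
d = ln(0.48/0.67) / (0.274 − 0.7) = -0.3335 / -0.426 = 0.783 km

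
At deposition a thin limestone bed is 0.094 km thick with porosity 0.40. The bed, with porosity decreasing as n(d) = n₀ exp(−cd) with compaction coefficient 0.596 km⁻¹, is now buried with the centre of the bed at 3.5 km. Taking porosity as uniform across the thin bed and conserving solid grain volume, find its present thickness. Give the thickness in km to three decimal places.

0.059 km

Porosity at 3.5 km: n = 0.4·exp(−0.596×3.5) = 0.0497
Solid-volume conservation: h(1−n) = h₀(1−n₀) ⇒ h = h₀·(1−n₀)/(1−n)
h = 0.094 × (1 − 0.4)/(1 − 0.0497) = 0.094 × 0.6314 = 0.0593 km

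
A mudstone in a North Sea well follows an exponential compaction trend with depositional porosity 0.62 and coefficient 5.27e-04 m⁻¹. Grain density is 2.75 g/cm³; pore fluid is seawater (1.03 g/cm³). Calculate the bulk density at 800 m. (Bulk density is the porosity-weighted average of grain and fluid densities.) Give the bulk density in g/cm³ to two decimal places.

2.05 g/cm³

Working in km (1 km = 1000 m; k in km⁻¹ = k in m⁻¹ × 1000):
Porosity at depth: phi = 0.62·exp(−0.527×0.8) = 0.62×0.6560 = 0.4067
Bulk density: ρ_b = (1−phi)ρ_g + phi·ρ_f = 0.5933×2.75 + 0.4067×1.03
       = 1.632 + 0.419 = 2.050 g/cm³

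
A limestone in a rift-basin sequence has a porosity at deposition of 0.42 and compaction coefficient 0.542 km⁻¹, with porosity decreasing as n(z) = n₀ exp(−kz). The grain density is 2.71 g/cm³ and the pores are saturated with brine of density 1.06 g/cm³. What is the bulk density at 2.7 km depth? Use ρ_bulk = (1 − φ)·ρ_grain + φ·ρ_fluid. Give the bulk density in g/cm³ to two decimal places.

2.55 g/cm³

Porosity at depth: n = 0.42·exp(−0.542×2.7) = 0.42×0.2314 = 0.0972
Bulk density: ρ_b = (1−n)ρ_g + n·ρ_f = 0.9028×2.71 + 0.0972×1.06
       = 2.447 + 0.103 = 2.550 g/cm³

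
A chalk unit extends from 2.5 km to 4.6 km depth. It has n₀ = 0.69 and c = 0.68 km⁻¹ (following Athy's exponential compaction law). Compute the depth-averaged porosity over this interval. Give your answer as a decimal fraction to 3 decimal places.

0.067

⟨n⟩ = (1/(Z₂−Z₁)) ∫ n₀ e^(−cZ) dZ = n₀·(e^(−c·Z₁) − e^(−c·Z₂)) / (c·(Z₂−Z₁))
e^(−0.68×2.5) = 0.1827; e^(−0.68×4.6) = 0.0438
⟨n⟩ = 0.69 × (0.1827 − 0.0438) / (0.68 × 2.1) = 0.69 × 0.0973 = 0.0671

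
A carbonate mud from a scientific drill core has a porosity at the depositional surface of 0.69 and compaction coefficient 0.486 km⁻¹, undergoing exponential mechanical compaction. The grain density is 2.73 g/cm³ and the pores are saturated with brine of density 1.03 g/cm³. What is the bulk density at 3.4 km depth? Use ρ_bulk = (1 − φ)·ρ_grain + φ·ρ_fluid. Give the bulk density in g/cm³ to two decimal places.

Porosity at depth: φ = 0.69·exp(−0.486×3.4) = 0.69×0.1916 = 0.1322
Bulk density: ρ_b = (1−φ)ρ_g + φ·ρ_f = 0.8678×2.73 + 0.1322×1.03
       = 2.369 + 0.136 = 2.505 g/cm³

2.51 g/cm³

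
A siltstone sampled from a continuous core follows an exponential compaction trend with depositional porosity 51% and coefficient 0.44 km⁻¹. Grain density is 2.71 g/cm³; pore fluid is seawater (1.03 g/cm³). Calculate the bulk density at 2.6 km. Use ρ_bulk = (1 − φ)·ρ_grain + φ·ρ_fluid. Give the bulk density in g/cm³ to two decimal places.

Porosity at depth: φ = 0.51·exp(−0.44×2.6) = 0.51×0.3185 = 0.1625
Bulk density: ρ_b = (1−φ)ρ_g + φ·ρ_f = 0.8375×2.71 + 0.1625×1.03
       = 2.270 + 0.167 = 2.437 g/cm³

2.44 g/cm³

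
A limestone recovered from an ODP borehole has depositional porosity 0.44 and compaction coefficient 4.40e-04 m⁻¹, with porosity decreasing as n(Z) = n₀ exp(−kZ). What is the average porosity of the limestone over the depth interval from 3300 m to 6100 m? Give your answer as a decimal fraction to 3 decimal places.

Working in km (1 km = 1000 m; k in km⁻¹ = k in m⁻¹ × 1000):
⟨n⟩ = (1/(Z₂−Z₁)) ∫ n₀ e^(−kZ) dZ = n₀·(e^(−k·Z₁) − e^(−k·Z₂)) / (k·(Z₂−Z₁))
e^(−0.44×3.3) = 0.2341; e^(−0.44×6.1) = 0.0683
⟨n⟩ = 0.44 × (0.2341 − 0.0683) / (0.44 × 2.8) = 0.44 × 0.1346 = 0.0592

0.059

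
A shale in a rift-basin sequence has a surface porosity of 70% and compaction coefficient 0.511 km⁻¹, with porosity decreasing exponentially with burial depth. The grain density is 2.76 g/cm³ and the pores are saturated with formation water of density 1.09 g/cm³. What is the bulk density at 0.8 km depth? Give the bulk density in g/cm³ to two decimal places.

Porosity at depth: phi = 0.7·exp(−0.511×0.8) = 0.7×0.6644 = 0.4651
Bulk density: ρ_b = (1−phi)ρ_g + phi·ρ_f = 0.5349×2.76 + 0.4651×1.09
       = 1.476 + 0.507 = 1.983 g/cm³

1.98 g/cm³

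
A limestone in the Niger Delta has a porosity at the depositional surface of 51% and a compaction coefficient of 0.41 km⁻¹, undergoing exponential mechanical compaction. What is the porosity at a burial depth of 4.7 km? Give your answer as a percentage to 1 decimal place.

7.4%

φ = φ₀·exp(−k·d) = 0.51 × exp(−0.41 × 4.7) = 0.51 × exp(−1.927)
  = 0.51 × 0.1456 = 0.0742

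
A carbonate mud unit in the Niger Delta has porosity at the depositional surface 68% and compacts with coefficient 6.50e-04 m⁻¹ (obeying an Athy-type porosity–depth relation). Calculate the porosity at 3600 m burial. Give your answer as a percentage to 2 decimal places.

6.55%

Working in km (1 km = 1000 m; k in km⁻¹ = k in m⁻¹ × 1000):
n = n₀·exp(−k·Z) = 0.68 × exp(−0.65 × 3.6) = 0.68 × exp(−2.34)
  = 0.68 × 0.0963 = 0.0655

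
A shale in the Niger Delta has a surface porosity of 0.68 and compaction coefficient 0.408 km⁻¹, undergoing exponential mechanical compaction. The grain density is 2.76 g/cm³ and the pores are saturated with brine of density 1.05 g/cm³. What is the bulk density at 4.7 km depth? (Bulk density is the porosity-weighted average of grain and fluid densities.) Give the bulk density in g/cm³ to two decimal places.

Porosity at depth: n = 0.68·exp(−0.408×4.7) = 0.68×0.1470 = 0.0999
Bulk density: ρ_b = (1−n)ρ_g + n·ρ_f = 0.9001×2.76 + 0.0999×1.05
       = 2.484 + 0.105 = 2.589 g/cm³

2.59 g/cm³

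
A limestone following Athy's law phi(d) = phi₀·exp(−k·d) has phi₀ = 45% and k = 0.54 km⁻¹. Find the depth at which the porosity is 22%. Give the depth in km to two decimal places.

Invert Athy's law: d = ln(phi₀/phi) / k
d = ln(0.45/0.22) / 0.54 = ln(2.045) / 0.54 = 0.7156 / 0.54 = 1.325 km

1.33 km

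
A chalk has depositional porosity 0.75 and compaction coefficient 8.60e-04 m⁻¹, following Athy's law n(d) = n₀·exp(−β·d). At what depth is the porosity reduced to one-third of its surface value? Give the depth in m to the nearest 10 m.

Working in km (1 km = 1000 m; β in km⁻¹ = β in m⁻¹ × 1000):
n/n₀ = 1/3 ⇒ exp(−β·d) = 1/3 ⇒ d = ln(3) / β
d = 1.0986 / 0.86 = 1.277 km

1280 m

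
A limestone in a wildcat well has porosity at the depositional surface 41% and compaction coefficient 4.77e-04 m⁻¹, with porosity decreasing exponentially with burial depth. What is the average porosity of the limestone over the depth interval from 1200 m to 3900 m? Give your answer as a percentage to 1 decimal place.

Working in km (1 km = 1000 m; c in km⁻¹ = c in m⁻¹ × 1000):
⟨n⟩ = (1/(Z₂−Z₁)) ∫ n₀ e^(−cZ) dZ = n₀·(e^(−c·Z₁) − e^(−c·Z₂)) / (c·(Z₂−Z₁))
e^(−0.477×1.2) = 0.5642; e^(−0.477×3.9) = 0.1556
⟨n⟩ = 0.41 × (0.5642 − 0.1556) / (0.477 × 2.7) = 0.41 × 0.3172 = 0.1301

13.0%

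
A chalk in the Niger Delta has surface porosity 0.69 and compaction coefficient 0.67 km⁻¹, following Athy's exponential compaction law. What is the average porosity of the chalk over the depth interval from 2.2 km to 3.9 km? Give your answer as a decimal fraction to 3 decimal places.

⟨φ⟩ = (1/(Z₂−Z₁)) ∫ φ₀ e^(−cZ) dZ = φ₀·(e^(−c·Z₁) − e^(−c·Z₂)) / (c·(Z₂−Z₁))
e^(−0.67×2.2) = 0.2290; e^(−0.67×3.9) = 0.0733
⟨φ⟩ = 0.69 × (0.2290 − 0.0733) / (0.67 × 1.7) = 0.69 × 0.1367 = 0.0943

0.094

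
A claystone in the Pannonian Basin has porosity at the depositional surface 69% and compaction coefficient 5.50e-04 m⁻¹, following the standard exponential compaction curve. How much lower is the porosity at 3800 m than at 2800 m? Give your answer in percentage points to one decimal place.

Working in km (1 km = 1000 m; c in km⁻¹ = c in m⁻¹ × 1000):
n(2.8) = 0.69·e^(−0.55×2.8) = 0.1479
n(3.8) = 0.69·e^(−0.55×3.8) = 0.0853
Δn = 0.1479 − 0.0853 = 0.0626

6.3 percentage points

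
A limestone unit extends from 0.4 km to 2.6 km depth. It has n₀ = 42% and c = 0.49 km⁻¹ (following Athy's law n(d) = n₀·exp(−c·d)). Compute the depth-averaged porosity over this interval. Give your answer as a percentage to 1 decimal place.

⟨n⟩ = (1/(d₂−d₁)) ∫ n₀ e^(−cd) dd = n₀·(e^(−c·d₁) − e^(−c·d₂)) / (c·(d₂−d₁))
e^(−0.49×0.4) = 0.8220; e^(−0.49×2.6) = 0.2797
⟨n⟩ = 0.42 × (0.8220 − 0.2797) / (0.49 × 2.2) = 0.42 × 0.5031 = 0.2113

21.1%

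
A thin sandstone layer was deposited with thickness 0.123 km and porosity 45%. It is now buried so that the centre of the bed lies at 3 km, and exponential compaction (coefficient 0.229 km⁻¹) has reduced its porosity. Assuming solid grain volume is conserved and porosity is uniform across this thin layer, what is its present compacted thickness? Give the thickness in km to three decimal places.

0.087 km

Porosity at 3 km: n = 0.45·exp(−0.229×3) = 0.2264
Solid-volume conservation: h(1−n) = h₀(1−n₀) ⇒ h = h₀·(1−n₀)/(1−n)
h = 0.123 × (1 − 0.45)/(1 − 0.2264) = 0.123 × 0.7110 = 0.0874 km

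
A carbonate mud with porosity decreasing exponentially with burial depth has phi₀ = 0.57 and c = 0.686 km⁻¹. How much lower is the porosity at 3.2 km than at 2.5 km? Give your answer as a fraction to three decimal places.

phi(2.5) = 0.57·e^(−0.686×2.5) = 0.1026
phi(3.2) = 0.57·e^(−0.686×3.2) = 0.0635
Δphi = 0.1026 − 0.0635 = 0.0391

0.039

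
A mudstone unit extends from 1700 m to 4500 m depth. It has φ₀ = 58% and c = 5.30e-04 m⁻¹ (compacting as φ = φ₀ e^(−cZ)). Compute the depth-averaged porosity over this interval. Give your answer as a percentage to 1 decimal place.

12.3%

Working in km (1 km = 1000 m; c in km⁻¹ = c in m⁻¹ × 1000):
⟨φ⟩ = (1/(Z₂−Z₁)) ∫ φ₀ e^(−cZ) dZ = φ₀·(e^(−c·Z₁) − e^(−c·Z₂)) / (c·(Z₂−Z₁))
e^(−0.53×1.7) = 0.4062; e^(−0.53×4.5) = 0.0921
⟨φ⟩ = 0.58 × (0.4062 − 0.0921) / (0.53 × 2.8) = 0.58 × 0.2116 = 0.1228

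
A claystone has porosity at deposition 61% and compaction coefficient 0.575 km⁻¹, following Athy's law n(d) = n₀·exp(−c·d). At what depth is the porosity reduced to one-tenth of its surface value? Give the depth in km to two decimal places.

4.00 km

n/n₀ = 1/10 ⇒ exp(−c·d) = 1/10 ⇒ d = ln(10) / c
d = 2.3026 / 0.575 = 4.004 km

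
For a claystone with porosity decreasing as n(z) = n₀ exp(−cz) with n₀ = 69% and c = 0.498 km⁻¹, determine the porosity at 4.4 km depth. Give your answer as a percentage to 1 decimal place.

7.7%

n = n₀·exp(−c·z) = 0.69 × exp(−0.498 × 4.4) = 0.69 × exp(−2.191)
  = 0.69 × 0.1118 = 0.0771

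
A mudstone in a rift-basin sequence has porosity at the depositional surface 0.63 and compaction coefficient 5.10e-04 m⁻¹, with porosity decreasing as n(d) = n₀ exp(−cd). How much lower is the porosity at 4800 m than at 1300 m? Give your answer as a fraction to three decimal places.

Working in km (1 km = 1000 m; c in km⁻¹ = c in m⁻¹ × 1000):
n(1.3) = 0.63·e^(−0.51×1.3) = 0.3246
n(4.8) = 0.63·e^(−0.51×4.8) = 0.0545
Δn = 0.3246 − 0.0545 = 0.2702

0.270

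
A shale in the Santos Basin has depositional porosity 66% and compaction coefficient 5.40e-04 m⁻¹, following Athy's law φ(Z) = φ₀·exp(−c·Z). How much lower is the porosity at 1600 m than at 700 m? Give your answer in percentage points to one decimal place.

Working in km (1 km = 1000 m; c in km⁻¹ = c in m⁻¹ × 1000):
φ(0.7) = 0.66·e^(−0.54×0.7) = 0.4523
φ(1.6) = 0.66·e^(−0.54×1.6) = 0.2782
Δφ = 0.4523 − 0.2782 = 0.1741

17.4 percentage points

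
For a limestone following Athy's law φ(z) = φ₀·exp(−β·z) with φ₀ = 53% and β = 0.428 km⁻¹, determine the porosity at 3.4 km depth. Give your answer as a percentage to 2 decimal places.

12.37%

φ = φ₀·exp(−β·z) = 0.53 × exp(−0.428 × 3.4) = 0.53 × exp(−1.455)
  = 0.53 × 0.2334 = 0.1237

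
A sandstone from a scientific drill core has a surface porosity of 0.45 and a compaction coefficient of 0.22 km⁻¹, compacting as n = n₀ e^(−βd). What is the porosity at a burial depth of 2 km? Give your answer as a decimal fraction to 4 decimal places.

0.2898

n = n₀·exp(−β·d) = 0.45 × exp(−0.22 × 2) = 0.45 × exp(−0.44)
  = 0.45 × 0.6440 = 0.2898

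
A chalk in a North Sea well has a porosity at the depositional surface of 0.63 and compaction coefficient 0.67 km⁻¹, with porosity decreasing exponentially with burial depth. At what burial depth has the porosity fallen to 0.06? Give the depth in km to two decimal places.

3.51 km

Invert Athy's law: d = ln(n₀/n) / β
d = ln(0.63/0.06) / 0.67 = ln(10.5) / 0.67 = 2.3514 / 0.67 = 3.510 km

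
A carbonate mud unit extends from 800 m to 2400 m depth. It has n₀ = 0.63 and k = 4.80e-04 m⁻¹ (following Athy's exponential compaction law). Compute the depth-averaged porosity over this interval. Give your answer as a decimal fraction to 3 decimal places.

Working in km (1 km = 1000 m; k in km⁻¹ = k in m⁻¹ × 1000):
⟨n⟩ = (1/(Z₂−Z₁)) ∫ n₀ e^(−kZ) dZ = n₀·(e^(−k·Z₁) − e^(−k·Z₂)) / (k·(Z₂−Z₁))
e^(−0.48×0.8) = 0.6811; e^(−0.48×2.4) = 0.3160
⟨n⟩ = 0.63 × (0.6811 − 0.3160) / (0.48 × 1.6) = 0.63 × 0.4754 = 0.2995

0.300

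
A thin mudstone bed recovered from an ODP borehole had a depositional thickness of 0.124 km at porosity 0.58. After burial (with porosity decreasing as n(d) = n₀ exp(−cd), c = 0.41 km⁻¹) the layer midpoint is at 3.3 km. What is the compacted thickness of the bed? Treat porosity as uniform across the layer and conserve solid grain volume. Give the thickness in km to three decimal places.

0.061 km

Porosity at 3.3 km: n = 0.58·exp(−0.41×3.3) = 0.1499
Solid-volume conservation: h(1−n) = h₀(1−n₀) ⇒ h = h₀·(1−n₀)/(1−n)
h = 0.124 × (1 − 0.58)/(1 − 0.1499) = 0.124 × 0.4941 = 0.0613 km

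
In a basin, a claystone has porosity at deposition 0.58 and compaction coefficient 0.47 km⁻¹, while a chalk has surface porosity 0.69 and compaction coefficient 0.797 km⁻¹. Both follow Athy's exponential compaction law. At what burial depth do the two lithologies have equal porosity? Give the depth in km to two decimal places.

0.53 km

Set n₀ₐ e^(−cₐZ) = n₀ᵦ e^(−cᵦZ) ⇒ ln(n₀ₐ/n₀ᵦ) = (cₐ − cᵦ)·Z
Z = ln(0.58/0.69) / (0.47 − 0.797) = -0.1737 / -0.327 = 0.531 km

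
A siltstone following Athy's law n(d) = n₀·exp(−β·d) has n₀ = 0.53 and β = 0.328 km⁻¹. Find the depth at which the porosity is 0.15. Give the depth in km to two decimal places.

Invert Athy's law: d = ln(n₀/n) / β
d = ln(0.53/0.15) / 0.328 = ln(3.533) / 0.328 = 1.2622 / 0.328 = 3.848 km

3.85 km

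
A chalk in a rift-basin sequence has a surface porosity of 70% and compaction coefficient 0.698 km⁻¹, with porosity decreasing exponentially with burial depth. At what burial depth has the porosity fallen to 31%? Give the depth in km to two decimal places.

1.17 km

Invert Athy's law: Z = ln(phi₀/phi) / c
Z = ln(0.7/0.31) / 0.698 = ln(2.258) / 0.698 = 0.8145 / 0.698 = 1.167 km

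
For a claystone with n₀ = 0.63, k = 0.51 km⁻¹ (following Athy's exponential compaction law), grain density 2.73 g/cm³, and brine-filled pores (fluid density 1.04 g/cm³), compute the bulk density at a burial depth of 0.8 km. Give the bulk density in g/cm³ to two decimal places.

2.02 g/cm³

Porosity at depth: n = 0.63·exp(−0.51×0.8) = 0.63×0.6650 = 0.4189
Bulk density: ρ_b = (1−n)ρ_g + n·ρ_f = 0.5811×2.73 + 0.4189×1.04
       = 1.586 + 0.436 = 2.022 g/cm³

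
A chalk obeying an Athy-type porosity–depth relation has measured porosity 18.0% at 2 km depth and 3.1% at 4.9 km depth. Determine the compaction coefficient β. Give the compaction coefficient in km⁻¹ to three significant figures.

Athy: n(Z) = n₀ e^(−βZ) ⇒ n₁/n₂ = e^{β(Z₂−Z₁)} ⇒ β = ln(n₁/n₂)/(Z₂−Z₁)
β = ln(0.18/0.031) / (4.9 − 2) = ln(5.806) / 2.9 = 1.7590 / 2.9 = 0.6065 km⁻¹

0.607 km⁻¹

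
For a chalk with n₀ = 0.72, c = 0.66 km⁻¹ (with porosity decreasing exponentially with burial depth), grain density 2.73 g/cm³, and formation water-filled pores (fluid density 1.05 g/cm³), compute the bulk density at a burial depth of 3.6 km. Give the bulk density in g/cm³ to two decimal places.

2.62 g/cm³

Porosity at depth: n = 0.72·exp(−0.66×3.6) = 0.72×0.0929 = 0.0669
Bulk density: ρ_b = (1−n)ρ_g + n·ρ_f = 0.9331×2.73 + 0.0669×1.05
       = 2.547 + 0.070 = 2.618 g/cm³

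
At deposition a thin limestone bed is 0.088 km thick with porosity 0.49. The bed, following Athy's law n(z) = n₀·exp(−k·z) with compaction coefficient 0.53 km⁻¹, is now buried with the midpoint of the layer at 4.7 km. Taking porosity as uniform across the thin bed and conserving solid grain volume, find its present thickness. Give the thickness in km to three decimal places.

0.047 km

Porosity at 4.7 km: n = 0.49·exp(−0.53×4.7) = 0.0406
Solid-volume conservation: h(1−n) = h₀(1−n₀) ⇒ h = h₀·(1−n₀)/(1−n)
h = 0.088 × (1 − 0.49)/(1 − 0.0406) = 0.088 × 0.5316 = 0.0468 km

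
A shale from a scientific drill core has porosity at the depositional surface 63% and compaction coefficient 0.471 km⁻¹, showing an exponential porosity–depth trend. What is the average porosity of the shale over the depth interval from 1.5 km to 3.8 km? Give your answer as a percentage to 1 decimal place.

19.0%

⟨phi⟩ = (1/(d₂−d₁)) ∫ phi₀ e^(−cd) dd = phi₀·(e^(−c·d₁) − e^(−c·d₂)) / (c·(d₂−d₁))
e^(−0.471×1.5) = 0.4934; e^(−0.471×3.8) = 0.1670
⟨phi⟩ = 0.63 × (0.4934 − 0.1670) / (0.471 × 2.3) = 0.63 × 0.3013 = 0.1898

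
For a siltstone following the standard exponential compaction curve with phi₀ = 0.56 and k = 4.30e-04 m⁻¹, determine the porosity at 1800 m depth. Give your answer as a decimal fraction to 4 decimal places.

0.2583

Working in km (1 km = 1000 m; k in km⁻¹ = k in m⁻¹ × 1000):
phi = phi₀·exp(−k·d) = 0.56 × exp(−0.43 × 1.8) = 0.56 × exp(−0.774)
  = 0.56 × 0.4612 = 0.2583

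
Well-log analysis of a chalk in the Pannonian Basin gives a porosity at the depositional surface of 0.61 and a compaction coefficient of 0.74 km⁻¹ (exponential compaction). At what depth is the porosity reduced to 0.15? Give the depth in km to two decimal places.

Invert Athy's law: Z = ln(φ₀/φ) / k
Z = ln(0.61/0.15) / 0.74 = ln(4.067) / 0.74 = 1.4028 / 0.74 = 1.896 km

1.90 km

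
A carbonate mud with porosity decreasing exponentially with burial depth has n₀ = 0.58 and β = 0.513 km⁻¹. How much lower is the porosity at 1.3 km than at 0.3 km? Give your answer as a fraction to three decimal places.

0.200

n(0.3) = 0.58·e^(−0.513×0.3) = 0.4973
n(1.3) = 0.58·e^(−0.513×1.3) = 0.2977
Δn = 0.4973 − 0.2977 = 0.1996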